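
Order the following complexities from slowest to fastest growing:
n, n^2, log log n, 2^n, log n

Ordered by growth rate: log log n < log n < n < n^2 < 2^n.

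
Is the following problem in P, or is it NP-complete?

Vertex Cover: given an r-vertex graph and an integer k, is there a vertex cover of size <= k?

This problem is NP-complete: one of Karp's 21 NP-complete problems (with k part of the input; for any fixed constant k it is in P).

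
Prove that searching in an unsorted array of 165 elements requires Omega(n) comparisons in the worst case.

An adversary can always place the target in the last position checked. Until all 165 positions are examined, the target might be in any unchecked position. Therefore 165 comparisons are necessary.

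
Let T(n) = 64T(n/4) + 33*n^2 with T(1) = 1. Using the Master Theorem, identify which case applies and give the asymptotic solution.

a=64, b=4, f(n)=33*n^2.
log_4(64) = 3 > 2.
Since f(n) = O(n^2) is polynomially smaller than n^3, Case 1 applies.
T(n) = Theta(n^3).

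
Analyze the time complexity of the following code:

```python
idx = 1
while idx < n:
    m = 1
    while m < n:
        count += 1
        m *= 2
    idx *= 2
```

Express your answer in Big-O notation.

Time complexity: O(log^2 n).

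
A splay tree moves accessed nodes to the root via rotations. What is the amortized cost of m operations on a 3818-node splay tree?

Using a potential function Phi = sum of log(size of subtree) for each node, each splay operation has amortized cost O(log n) where n = 3818. Bad individual operations (O(n)) are offset by decreased potential.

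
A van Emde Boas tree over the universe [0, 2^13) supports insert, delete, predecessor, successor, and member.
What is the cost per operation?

vEB recursively partitions [0, 8192) into sqrt(u) clusters of size sqrt(u). Each operation recurses into either one cluster or the summary, never both: T(u) = T(sqrt(u)) + O(1) => T(u) = O(log log u) = O(log 13). This is worst-case, not just amortized.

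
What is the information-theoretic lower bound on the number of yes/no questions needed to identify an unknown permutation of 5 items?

There are 5! = 120 permutations. Each yes/no question gives at most 1 bit, so at least ceil(log_2(120)) = 7 questions are needed.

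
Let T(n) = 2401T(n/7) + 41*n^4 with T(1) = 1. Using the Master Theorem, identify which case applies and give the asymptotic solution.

a=2401, b=7, f(n)=41*n^4.
log_7(2401) = 4, so n^(log_b(a)) = n^4.
f(n) = Theta(n^4), so Case 2 applies.
T(n) = Theta(n^4 log n).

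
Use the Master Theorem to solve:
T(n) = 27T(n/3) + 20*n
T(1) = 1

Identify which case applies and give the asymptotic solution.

a=27, b=3, f(n)=20*n.
log_3(27) = 3 > 1.
Since f(n) = O(n^1) is polynomially smaller than n^3, Case 1 applies.
T(n) = Theta(n^3).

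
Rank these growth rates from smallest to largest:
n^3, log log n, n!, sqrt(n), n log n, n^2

Ordered by growth rate: log log n < sqrt(n) < n log n < n^2 < n^3 < n!.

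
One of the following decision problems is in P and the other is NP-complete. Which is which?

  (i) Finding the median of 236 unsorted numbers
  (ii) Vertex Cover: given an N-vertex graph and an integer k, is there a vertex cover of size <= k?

(i) is P: linear-time selection (median-of-medians) runs in O(n).
(ii) is NP-complete: one of Karp's 21 NP-complete problems (with k part of the input; for any fixed constant k it is in P).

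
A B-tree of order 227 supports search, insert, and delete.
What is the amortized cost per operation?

B-tree of order 227 has height O(log_227 n). Each operation traverses the tree height. Splits during insert and merges during delete are O(1) each and occur at most once per level. Total cost per operation: O(log_227 n).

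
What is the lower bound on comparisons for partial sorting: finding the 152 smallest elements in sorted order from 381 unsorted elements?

Finding 152 smallest of 381 in sorted order: Omega(381) to identify the 152 smallest, plus Omega(152 log 152) to sort them. Total: Omega(n + k log k).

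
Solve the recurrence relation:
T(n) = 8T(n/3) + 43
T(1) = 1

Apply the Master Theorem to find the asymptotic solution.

a=8, b=3, f(n)=43. log_3(8) = 1.893. Case 1 of Master Theorem: T(n) = O(n^1.893).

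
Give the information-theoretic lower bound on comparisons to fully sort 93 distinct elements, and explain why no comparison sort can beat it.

A comparison sort is a binary decision tree whose leaves are the 93! = 1156772507081641574759205162306240436214753229576413535186142281213246807121467315215203289516844845303838996289387078090752000000000000000000000 possible output permutations. A binary tree with L leaves has height >= ceil(log_2(L)). So any comparison sort needs >= ceil(log_2(93!)) = 479 comparisons in the worst case.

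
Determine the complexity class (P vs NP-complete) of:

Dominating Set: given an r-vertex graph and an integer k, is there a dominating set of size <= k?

This problem is NP-complete: reduces from Set Cover (with k part of the input).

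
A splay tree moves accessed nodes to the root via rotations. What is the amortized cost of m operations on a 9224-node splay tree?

Using a potential function Phi = sum of log(size of subtree) for each node, each splay operation has amortized cost O(log n) where n = 9224. Bad individual operations (O(n)) are offset by decreased potential.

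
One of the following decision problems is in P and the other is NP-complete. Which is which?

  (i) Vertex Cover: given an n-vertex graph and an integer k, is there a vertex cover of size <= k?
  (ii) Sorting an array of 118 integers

(i) is NP-complete: one of Karp's 21 NP-complete problems (with k part of the input; for any fixed constant k it is in P).
(ii) is P: merge sort runs in O(n log n).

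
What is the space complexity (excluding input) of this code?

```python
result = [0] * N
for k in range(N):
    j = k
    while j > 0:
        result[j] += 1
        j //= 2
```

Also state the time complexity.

Space complexity: O(n).
Auxiliary storage grows linearly with the input size n in the worst case.
Time complexity: O(n log n).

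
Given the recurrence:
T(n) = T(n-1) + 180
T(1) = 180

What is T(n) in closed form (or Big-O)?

Unrolling: T(n) = T(n-1) + 180 = T(n-2) + 2*180 = ... = T(1) + (n-1)*180 = 180 + (n-1)*180 = 180n.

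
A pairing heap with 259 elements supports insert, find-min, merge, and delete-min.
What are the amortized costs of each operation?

Pairing heaps are self-adjusting heap-ordered trees. Insert and merge link two roots: O(1). Find-min reads the root: O(1). Delete-min removes the root, then pairs children in two passes; amortized cost is O(log 259) = O(log n).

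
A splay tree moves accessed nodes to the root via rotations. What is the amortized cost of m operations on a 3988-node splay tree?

Using a potential function Phi = sum of log(size of subtree) for each node, each splay operation has amortized cost O(log n) where n = 3988. Bad individual operations (O(n)) are offset by decreased potential.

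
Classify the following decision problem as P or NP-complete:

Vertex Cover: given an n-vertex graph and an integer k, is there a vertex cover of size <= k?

This problem is NP-complete: one of Karp's 21 NP-complete problems (with k part of the input; for any fixed constant k it is in P).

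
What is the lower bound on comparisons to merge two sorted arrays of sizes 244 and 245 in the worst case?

Adversary: with |244 - 245| <= 1 the inputs can be fully interleaved so that every adjacent pair in the merged output comes from different arrays. Then each of the 488 adjacent pairs must be directly compared, or the algorithm cannot determine their relative order. Standard merge meets this bound.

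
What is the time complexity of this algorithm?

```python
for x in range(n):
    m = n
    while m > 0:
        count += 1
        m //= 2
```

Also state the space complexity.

Time complexity: O(n log n).
Space complexity: O(1).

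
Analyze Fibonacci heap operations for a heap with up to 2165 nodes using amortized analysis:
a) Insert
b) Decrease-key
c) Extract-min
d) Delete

Fibonacci heaps use lazy consolidation. Potential function Phi = t + 2m (t = number of trees, m = marked nodes).
- Insert: O(1) actual, Delta Phi = +1 (one new tree) => O(1) amortized.
- Decrease-key: with c cascading cuts, actual cost is O(c); Delta Phi <= c - 2(c-1) + 2 = 4 - c (c new trees; >= c-1 marks cleared; <= 1 new mark). Amortized O(c) + (4 - c) = O(1).
- Extract-min: O(D(n) + t) actual; consolidation drops t to <= D(n)+1, so Delta Phi pays for the t term. D(n) = O(log n) for n = 2165 => O(log n) amortized.
- Delete: decrease-key to -inf then extract-min = O(log n).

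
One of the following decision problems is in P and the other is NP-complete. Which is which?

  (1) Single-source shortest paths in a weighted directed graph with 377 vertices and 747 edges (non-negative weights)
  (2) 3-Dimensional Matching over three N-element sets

(1) is P: Dijkstra's algorithm runs in O((V+E) log V).
(2) is NP-complete: one of Karp's 21 NP-complete problems.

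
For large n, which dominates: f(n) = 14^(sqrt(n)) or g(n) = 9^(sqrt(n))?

f(n) = 14^(sqrt(n)) grows faster: ratio is (14/9)^(sqrt(n)) -> infinity since 14/9 > 1.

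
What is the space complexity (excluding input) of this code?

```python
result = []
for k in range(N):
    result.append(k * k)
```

Space complexity: O(n).
Auxiliary storage grows linearly with the input size n in the worst case.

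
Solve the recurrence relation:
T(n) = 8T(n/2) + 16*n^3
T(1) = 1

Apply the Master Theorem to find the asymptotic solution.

a=8, b=2, f(n)=16*n^3. log_2(8) = 3. Case 2: T(n) = O(n^3 log n).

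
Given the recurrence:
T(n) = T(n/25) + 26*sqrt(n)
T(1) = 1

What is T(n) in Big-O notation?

Each level contributes sqrt(n/25^k). Geometric series with ratio 1/sqrt(25) < 1 sums to O(sqrt(n)).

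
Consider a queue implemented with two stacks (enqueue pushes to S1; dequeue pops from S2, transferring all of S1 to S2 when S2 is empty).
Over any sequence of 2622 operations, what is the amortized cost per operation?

Each element is pushed to S1 once, popped once, pushed to S2 once, and popped once: 4 unit operations over its lifetime. Over 2622 operations the total work is O(2622). Amortized O(1) per enqueue/dequeue.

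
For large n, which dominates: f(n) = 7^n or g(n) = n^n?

g(n) = n^n grows faster: n^n / 7^n = (n/7)^n -> infinity once n > 7.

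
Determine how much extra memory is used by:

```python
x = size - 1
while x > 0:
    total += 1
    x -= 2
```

Space complexity: O(1).
Only a constant amount of auxiliary storage is used; nothing grows with n.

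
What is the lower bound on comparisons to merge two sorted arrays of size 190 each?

To merge two sorted arrays of size 190, we need at least 379 comparisons in the worst case. An adversary can force every element to be compared.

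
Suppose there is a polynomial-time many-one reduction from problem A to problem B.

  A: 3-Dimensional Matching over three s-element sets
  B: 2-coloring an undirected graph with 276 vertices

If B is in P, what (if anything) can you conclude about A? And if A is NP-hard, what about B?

A poly-time reduction A <=_p B means any A-instance can be transformed to a B-instance in poly time.
If B is in P: compose the reduction with B's poly-time algorithm to solve A in poly time, so A is in P.
If A is NP-hard: every NP problem reduces to A, which reduces to B; composing reductions, every NP problem reduces to B, so B is NP-hard.
(Here in fact A is NP-complete and B is in P, so no such reduction is known -- its existence would imply P = NP; the analysis concerns only what the assumed reduction would or would not let you conclude.)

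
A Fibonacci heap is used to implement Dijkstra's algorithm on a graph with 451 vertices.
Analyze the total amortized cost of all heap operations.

Dijkstra performs 451 insert, 451 extract-min, and at most E decrease-key operations. With Fibonacci heap: insert O(1) amortized, extract-min O(log n) amortized, decrease-key O(1) amortized. Total with n = 451: O(n * 1 + n * log n + E * 1) = O(n log n + E).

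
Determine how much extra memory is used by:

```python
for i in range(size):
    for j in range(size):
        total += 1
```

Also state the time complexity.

Space complexity: O(1).
Only a constant amount of auxiliary storage is used; nothing grows with n.
Time complexity: O(n^2).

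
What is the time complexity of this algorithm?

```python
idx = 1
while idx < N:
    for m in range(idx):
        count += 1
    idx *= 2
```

Time complexity: O(n).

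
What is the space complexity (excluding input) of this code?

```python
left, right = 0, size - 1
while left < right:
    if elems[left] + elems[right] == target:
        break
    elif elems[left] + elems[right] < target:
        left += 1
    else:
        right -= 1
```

Space complexity: O(1).
Only a constant amount of auxiliary storage is used; nothing grows with n.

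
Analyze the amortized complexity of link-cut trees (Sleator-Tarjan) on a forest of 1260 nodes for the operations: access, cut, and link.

Link-cut trees represent the forest using splay trees over preferred paths. With potential Phi = sum over nodes of log(size of virtual subtree), each access on 1260 nodes is O(log 1260) = O(log n) amortized by the splay-tree access lemma. Cut and link are O(1) plus one access.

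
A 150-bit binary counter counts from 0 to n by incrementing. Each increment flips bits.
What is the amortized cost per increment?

Bit i flips every 2^i increments. Total flips over n increments: sum_{i=0}^{150} n/2^i < 2n. Amortized cost: 2n/n = O(1).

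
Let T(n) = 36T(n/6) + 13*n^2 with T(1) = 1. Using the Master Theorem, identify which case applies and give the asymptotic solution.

a=36, b=6, f(n)=13*n^2.
log_6(36) = 2, so n^(log_b(a)) = n^2.
f(n) = Theta(n^2), so Case 2 applies.
T(n) = Theta(n^2 log n).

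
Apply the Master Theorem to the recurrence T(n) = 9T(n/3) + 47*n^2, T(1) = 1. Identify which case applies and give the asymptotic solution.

a=9, b=3, f(n)=47*n^2.
log_3(9) = 2, so n^(log_b(a)) = n^2.
f(n) = Theta(n^2), so Case 2 applies.
T(n) = Theta(n^2 log n).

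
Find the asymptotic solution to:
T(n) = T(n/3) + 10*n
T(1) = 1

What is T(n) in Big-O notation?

Geometric series: 10*n*(1 + 1/3 + 1/3^2 + ...) = O(n). T(n) = O(n).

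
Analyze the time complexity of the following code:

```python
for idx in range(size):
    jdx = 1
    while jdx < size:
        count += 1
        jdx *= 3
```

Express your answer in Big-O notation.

Time complexity: O(n log n).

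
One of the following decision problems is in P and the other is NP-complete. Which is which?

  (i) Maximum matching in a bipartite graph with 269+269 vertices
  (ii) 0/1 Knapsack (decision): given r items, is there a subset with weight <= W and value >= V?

(i) is P: Hopcroft-Karp runs in O(E sqrt(V)).
(ii) is NP-complete: reduces from Subset Sum.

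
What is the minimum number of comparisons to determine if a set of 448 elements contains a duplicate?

Determining if 448 elements are all distinct requires Omega(n log n) comparisons in the comparison model. This follows from the element distinctness lower bound.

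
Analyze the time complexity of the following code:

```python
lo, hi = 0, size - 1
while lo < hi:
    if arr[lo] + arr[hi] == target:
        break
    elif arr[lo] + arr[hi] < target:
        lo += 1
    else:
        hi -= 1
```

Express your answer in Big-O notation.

Time complexity: O(n).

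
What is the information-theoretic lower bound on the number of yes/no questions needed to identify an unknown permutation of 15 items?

There are 15! = 1307674368000 permutations. Each yes/no question gives at most 1 bit, so at least ceil(log_2(1307674368000)) = 41 questions are needed.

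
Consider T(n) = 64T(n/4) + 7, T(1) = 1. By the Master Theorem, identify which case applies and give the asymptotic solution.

a=64, b=4, f(n)=7.
log_4(64) = 3 > 0.
Since f(n) = O(n^0) is polynomially smaller than n^3, Case 1 applies.
T(n) = Theta(n^3).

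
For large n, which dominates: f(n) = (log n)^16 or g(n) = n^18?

g(n) = n^18 grows faster: any positive polynomial dominates any polylog.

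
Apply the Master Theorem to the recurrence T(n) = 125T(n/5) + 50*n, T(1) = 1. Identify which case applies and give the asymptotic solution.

a=125, b=5, f(n)=50*n.
log_5(125) = 3 > 1.
Since f(n) = O(n^1) is polynomially smaller than n^3, Case 1 applies.
T(n) = Theta(n^3).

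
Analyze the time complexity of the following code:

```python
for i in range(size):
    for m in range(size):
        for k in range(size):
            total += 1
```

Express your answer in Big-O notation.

Time complexity: O(n^3).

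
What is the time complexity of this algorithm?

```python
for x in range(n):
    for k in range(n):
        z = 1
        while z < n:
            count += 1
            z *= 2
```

Time complexity: O(n^2 log n).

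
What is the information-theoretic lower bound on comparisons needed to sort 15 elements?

There are 15! = 1307674368000 possible orderings. Each comparison gives 1 bit. We need at least ceil(log_2(1307674368000)) = 41 comparisons.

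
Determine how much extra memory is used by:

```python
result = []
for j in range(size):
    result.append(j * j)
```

Space complexity: O(n).
Auxiliary storage grows linearly with the input size n in the worst case.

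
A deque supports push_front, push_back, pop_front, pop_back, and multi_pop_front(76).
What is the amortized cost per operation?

Assign 2 credits to each push operation. A pop uses 1 saved credit. multi_pop_front(76) uses up to 76 saved credits from previous pushes. Credits never go negative. Amortized cost is O(1).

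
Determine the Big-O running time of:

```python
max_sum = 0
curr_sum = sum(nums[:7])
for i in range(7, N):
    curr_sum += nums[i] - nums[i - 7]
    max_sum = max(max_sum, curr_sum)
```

Time complexity: O(n).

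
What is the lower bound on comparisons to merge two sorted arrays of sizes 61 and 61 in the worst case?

Adversary: with |61 - 61| <= 1 the inputs can be fully interleaved so that every adjacent pair in the merged output comes from different arrays. Then each of the 121 adjacent pairs must be directly compared, or the algorithm cannot determine their relative order. Standard merge meets this bound.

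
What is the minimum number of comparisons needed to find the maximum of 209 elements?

Finding the maximum requires 208 comparisons. Each comparison eliminates exactly one candidate. With 209 candidates, we need 208 eliminations.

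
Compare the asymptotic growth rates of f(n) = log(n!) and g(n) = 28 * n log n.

f(n) = log(n!) and g(n) = 28 * n log n are Theta of each other: Stirling: log(n!) = n log n - n + O(log n) = Theta(n log n); the constant 28 doesn't change the Theta class.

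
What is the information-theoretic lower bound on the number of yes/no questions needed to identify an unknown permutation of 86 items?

There are 86! = 24227095383672732381765523203441259715284870552429381750838764496720162249742450276789464634901319465571660595200000000000000000000 permutations. Each yes/no question gives at most 1 bit, so at least ceil(log_2(24227095383672732381765523203441259715284870552429381750838764496720162249742450276789464634901319465571660595200000000000000000000)) = 434 questions are needed.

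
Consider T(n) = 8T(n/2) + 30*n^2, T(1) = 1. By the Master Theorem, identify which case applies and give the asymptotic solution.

a=8, b=2, f(n)=30*n^2.
log_2(8) = 3 > 2.
Since f(n) = O(n^2) is polynomially smaller than n^3, Case 1 applies.
T(n) = Theta(n^3).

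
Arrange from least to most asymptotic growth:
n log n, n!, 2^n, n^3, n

Ordered by growth rate: n < n log n < n^3 < 2^n < n!.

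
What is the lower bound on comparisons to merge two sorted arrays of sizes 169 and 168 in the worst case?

Adversary: with |169 - 168| <= 1 the inputs can be fully interleaved so that every adjacent pair in the merged output comes from different arrays. Then each of the 336 adjacent pairs must be directly compared, or the algorithm cannot determine their relative order. Standard merge meets this bound.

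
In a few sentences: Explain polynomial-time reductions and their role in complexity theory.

A poly-time reduction from A to B transforms any instance of A into an instance of B in polynomial time. If A reduces to B and B is in P, then A is in P. If A is NP-hard and A reduces to B, then B is NP-hard. Reductions transfer hardness upward and tractability downward.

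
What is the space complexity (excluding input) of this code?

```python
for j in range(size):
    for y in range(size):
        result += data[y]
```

Space complexity: O(1).
Only a constant amount of auxiliary storage is used; nothing grows with n.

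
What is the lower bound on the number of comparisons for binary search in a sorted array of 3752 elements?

With 3752 possible positions, we need at least ceil(log_2(3752)) = 12 comparisons. Each comparison splits the remaining candidates by at most half.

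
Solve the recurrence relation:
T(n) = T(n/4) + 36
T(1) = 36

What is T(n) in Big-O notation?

Each step divides n by 4 and adds 36. After log_4(n) steps, T(n) = O(log n).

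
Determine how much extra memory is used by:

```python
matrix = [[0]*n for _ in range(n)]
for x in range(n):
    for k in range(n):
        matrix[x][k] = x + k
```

Space complexity: O(n^2).
A 2D structure of size n x n is allocated.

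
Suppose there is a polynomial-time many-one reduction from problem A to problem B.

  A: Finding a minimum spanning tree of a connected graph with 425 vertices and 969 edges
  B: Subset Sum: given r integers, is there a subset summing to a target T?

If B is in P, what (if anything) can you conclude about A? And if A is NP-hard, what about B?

A poly-time reduction A <=_p B means any A-instance can be transformed to a B-instance in poly time.
If B is in P: compose the reduction with B's poly-time algorithm to solve A in poly time, so A is in P.
If A is NP-hard: every NP problem reduces to A, which reduces to B; composing reductions, every NP problem reduces to B, so B is NP-hard.
(Here in fact A is P and B is NP-complete.)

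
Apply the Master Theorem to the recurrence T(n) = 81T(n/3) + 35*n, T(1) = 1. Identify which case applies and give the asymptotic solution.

a=81, b=3, f(n)=35*n.
log_3(81) = 4 > 1.
Since f(n) = O(n^1) is polynomially smaller than n^4, Case 1 applies.
T(n) = Theta(n^4).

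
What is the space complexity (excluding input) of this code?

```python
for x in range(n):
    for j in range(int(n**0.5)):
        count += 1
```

Space complexity: O(1).
Only a constant amount of auxiliary storage is used; nothing grows with n.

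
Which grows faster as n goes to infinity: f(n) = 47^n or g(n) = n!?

g(n) = n! grows faster: n!/47^n -> infinity by Stirling.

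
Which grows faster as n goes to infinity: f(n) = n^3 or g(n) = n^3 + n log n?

f(n) = n^3 and g(n) = n^3 + n log n are Theta of each other: the lower-order n log n term is o(n^3); both are Theta(n^3).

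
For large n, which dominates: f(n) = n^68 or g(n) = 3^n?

g(n) = 3^n grows faster: any exponential with base > 1 dominates every polynomial.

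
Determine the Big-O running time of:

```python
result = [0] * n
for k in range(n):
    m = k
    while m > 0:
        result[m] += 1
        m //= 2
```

Time complexity: O(n log n).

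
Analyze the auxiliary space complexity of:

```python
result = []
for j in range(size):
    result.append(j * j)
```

Space complexity: O(n).
Auxiliary storage grows linearly with the input size n in the worst case.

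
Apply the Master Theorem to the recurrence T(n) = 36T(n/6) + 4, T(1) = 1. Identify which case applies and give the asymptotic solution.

a=36, b=6, f(n)=4.
log_6(36) = 2 > 0.
Since f(n) = O(n^0) is polynomially smaller than n^2, Case 1 applies.
T(n) = Theta(n^2).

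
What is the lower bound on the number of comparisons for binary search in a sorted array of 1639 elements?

With 1639 possible positions, we need at least ceil(log_2(1639)) = 11 comparisons. Each comparison splits the remaining candidates by at most half.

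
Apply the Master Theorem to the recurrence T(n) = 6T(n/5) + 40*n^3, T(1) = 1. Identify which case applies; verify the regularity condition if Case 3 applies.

a=6, b=5, f(n)=40*n^3.
log_5(6) = 1.113 < 3.
f(n) = Omega(n^(1.113+epsilon)) for some epsilon > 0, so Case 3 is the candidate.
Regularity: a*f(n/b) = 6*40*(n/5)^3 = (6/125)*40*n^3 <= c*f(n) with c = 6/125 < 1. Satisfied.
Case 3: T(n) = Theta(n^3).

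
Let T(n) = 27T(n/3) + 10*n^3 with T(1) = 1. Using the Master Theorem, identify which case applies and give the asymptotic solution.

a=27, b=3, f(n)=10*n^3.
log_3(27) = 3, so n^(log_b(a)) = n^3.
f(n) = Theta(n^3), so Case 2 applies.
T(n) = Theta(n^3 log n).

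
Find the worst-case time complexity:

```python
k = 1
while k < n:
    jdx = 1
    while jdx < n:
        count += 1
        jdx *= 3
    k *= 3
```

Time complexity: O(log^2 n).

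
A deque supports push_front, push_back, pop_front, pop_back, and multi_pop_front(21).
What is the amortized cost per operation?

Assign 2 credits to each push operation. A pop uses 1 saved credit. multi_pop_front(21) uses up to 21 saved credits from previous pushes. Credits never go negative. Amortized cost is O(1).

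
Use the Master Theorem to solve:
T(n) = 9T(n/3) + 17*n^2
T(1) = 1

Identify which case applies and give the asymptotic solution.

a=9, b=3, f(n)=17*n^2.
log_3(9) = 2, so n^(log_b(a)) = n^2.
f(n) = Theta(n^2), so Case 2 applies.
T(n) = Theta(n^2 log n).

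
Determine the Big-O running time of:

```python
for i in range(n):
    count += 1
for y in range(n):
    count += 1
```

Time complexity: O(n).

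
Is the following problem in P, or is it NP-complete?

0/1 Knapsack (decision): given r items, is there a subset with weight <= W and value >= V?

This problem is NP-complete: reduces from Subset Sum.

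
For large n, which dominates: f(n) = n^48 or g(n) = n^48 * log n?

g(n) = n^48 * log n grows faster: extra log n factor -> infinity.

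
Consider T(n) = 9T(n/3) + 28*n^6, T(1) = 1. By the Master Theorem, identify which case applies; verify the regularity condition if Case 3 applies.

a=9, b=3, f(n)=28*n^6.
log_3(9) = 2 < 6.
f(n) = Omega(n^(2+epsilon)) for some epsilon > 0, so Case 3 is the candidate.
Regularity: a*f(n/b) = 9*28*(n/3)^6 = (9/729)*28*n^6 <= c*f(n) with c = 9/729 < 1. Satisfied.
Case 3: T(n) = Theta(n^6).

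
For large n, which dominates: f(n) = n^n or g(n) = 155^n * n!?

g(n) = 155^n * n! grows faster: by Stirling n! ~ sqrt(2 pi n)(n/e)^n, so 155^n n! / n^n ~ (155/e)^n sqrt(2 pi n) -> infinity since 155/e > 1.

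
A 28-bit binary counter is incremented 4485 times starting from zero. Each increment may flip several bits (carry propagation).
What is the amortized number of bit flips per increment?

Bit i flips on every 2^i-th increment, so over 4485 increments bit i flips floor(4485/2^i) times. Summing over i: total flips < 2 * 4485. Amortized: < 2 = O(1) per increment.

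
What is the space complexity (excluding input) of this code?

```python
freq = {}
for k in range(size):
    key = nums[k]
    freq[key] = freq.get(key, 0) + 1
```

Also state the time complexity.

Space complexity: O(n).
Auxiliary storage grows linearly with the input size n in the worst case.
Time complexity: O(n).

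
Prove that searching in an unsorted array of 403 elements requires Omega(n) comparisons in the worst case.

An adversary can always place the target in the last position checked. Until all 403 positions are examined, the target might be in any unchecked position. Therefore 403 comparisons are necessary.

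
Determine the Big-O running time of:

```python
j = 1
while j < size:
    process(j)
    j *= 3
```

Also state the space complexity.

Time complexity: O(log n).
Space complexity: O(1).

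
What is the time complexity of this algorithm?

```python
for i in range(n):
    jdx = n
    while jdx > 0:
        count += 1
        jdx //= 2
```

Time complexity: O(n log n).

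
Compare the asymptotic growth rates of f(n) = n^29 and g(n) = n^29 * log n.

g(n) = n^29 * log n grows faster: extra log n factor -> infinity.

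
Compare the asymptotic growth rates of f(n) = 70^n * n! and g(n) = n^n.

f(n) = 70^n * n! grows faster: by Stirling n! ~ sqrt(2 pi n)(n/e)^n, so 70^n n! / n^n ~ (70/e)^n sqrt(2 pi n) -> infinity since 70/e > 1.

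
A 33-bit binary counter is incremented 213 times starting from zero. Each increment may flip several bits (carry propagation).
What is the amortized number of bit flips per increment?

Bit i flips on every 2^i-th increment, so over 213 increments bit i flips floor(213/2^i) times. Summing over i: total flips < 2 * 213. Amortized: < 2 = O(1) per increment.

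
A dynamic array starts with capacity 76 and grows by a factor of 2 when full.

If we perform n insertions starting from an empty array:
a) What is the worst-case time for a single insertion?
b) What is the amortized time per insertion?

(a) Worst-case single insertion: O(n) -- when the array is full at capacity c, the resize copies all c elements, and c can be Theta(n).
(b) Resizes happen at sizes 76, 152, 304, ... Total copy cost for n insertions: 76 + 152 + ... = O(n) (geometric series with ratio 1/2). Amortized cost per insertion: O(n)/n = O(1).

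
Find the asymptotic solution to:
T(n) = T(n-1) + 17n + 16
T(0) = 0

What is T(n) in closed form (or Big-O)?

Dominant term in sum is 17*sum(i, i=1..n) = 17*n*(n+1)/2 = O(n^2).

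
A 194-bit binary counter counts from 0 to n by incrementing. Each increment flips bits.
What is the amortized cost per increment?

Bit i flips every 2^i increments. Total flips over n increments: sum_{i=0}^{194} n/2^i < 2n. Amortized cost: 2n/n = O(1).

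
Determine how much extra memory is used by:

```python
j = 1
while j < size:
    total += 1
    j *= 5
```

Space complexity: O(1).
Only a constant amount of auxiliary storage is used; nothing grows with n.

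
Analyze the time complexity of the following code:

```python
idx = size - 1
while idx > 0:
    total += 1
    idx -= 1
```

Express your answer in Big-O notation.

Time complexity: O(n).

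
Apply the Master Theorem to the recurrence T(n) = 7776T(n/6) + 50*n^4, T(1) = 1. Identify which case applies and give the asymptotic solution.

a=7776, b=6, f(n)=50*n^4.
log_6(7776) = 5 > 4.
Since f(n) = O(n^4) is polynomially smaller than n^5, Case 1 applies.
T(n) = Theta(n^5).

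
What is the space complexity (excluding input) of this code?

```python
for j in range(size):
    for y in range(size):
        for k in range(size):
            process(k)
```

Space complexity: O(1).
Only a constant amount of auxiliary storage is used; nothing grows with n.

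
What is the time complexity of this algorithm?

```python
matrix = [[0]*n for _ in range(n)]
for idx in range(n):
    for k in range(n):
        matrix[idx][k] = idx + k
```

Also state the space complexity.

Time complexity: O(n^2).
Space complexity: O(n^2).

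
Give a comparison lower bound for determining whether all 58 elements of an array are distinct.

In the algebraic decision-tree model, the YES region for element distinctness on 58 elements has 58! connected components (one per ordering). Ben-Or's theorem then gives a lower bound of Omega(log(n!)) = Omega(n log n).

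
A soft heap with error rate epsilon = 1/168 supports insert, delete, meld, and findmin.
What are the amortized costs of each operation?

Soft heaps (Chazelle) allow up to an epsilon = 1/168 fraction of elements to have corrupted (raised) keys. Insert is O(log(1/epsilon)) = O(log 168) amortized -- the structure maintains heap-ordered binary trees of rank bounded by O(log(1/epsilon)). Meld concatenates root lists: O(1) amortized. Delete and findmin are O(1) amortized.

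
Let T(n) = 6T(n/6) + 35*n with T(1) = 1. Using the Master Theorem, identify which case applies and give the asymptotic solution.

a=6, b=6, f(n)=35*n.
log_6(6) = 1, so n^(log_b(a)) = n.
f(n) = Theta(n), so Case 2 applies.
T(n) = Theta(n log n).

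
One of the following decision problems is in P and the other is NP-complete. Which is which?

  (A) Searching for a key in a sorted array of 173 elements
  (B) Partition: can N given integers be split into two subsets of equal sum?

(A) is P: binary search runs in O(log n).
(B) is NP-complete: Subset Sum reduces to it (one of Karp's 21 NP-complete problems).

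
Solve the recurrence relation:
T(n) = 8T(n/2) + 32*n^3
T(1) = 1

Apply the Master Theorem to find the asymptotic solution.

a=8, b=2, f(n)=32*n^3. log_2(8) = 3. Case 2: T(n) = O(n^3 log n).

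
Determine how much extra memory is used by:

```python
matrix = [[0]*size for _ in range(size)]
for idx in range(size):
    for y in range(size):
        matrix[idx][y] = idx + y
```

Space complexity: O(n^2).
A 2D structure of size n x n is allocated.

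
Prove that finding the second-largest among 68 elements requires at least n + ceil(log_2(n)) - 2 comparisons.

Lower bound (adversary): identifying the maximum requires 68-1 comparisons (each eliminates one candidate). Assign weight 1 to each element; on each comparison the adversary lets the heavier side win and gives it the loser's weight. The max ends with weight 68, but each comparison it wins at most doubles its weight, so the max must win >= ceil(log_2(68)) = 7 comparisons. The second-largest is one of those 7 direct losers to the max, and identifying which one is largest needs >= 7-1 further comparisons. Total >= 68-1 + 7-1 = 73.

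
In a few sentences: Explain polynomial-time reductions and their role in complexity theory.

A poly-time reduction from A to B transforms any instance of A into an instance of B in polynomial time. If A reduces to B and B is in P, then A is in P. If A is NP-hard and A reduces to B, then B is NP-hard. Reductions transfer hardness upward and tractability downward.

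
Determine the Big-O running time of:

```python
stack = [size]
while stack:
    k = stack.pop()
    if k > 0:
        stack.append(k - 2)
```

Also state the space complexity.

Time complexity: O(n).
Space complexity: O(1).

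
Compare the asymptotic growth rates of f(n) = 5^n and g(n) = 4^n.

f(n) = 5^n grows faster: (5/4)^n -> infinity since 5/4 > 1.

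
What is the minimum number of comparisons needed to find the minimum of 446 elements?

Finding the minimum requires 445 comparisons, identical reasoning to finding the maximum. Each comparison eliminates one candidate.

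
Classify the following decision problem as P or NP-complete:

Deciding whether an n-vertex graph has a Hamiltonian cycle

This problem is NP-complete: one of Karp's 21 NP-complete problems.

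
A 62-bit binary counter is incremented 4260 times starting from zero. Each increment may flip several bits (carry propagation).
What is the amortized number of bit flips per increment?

Bit i flips on every 2^i-th increment, so over 4260 increments bit i flips floor(4260/2^i) times. Summing over i: total flips < 2 * 4260. Amortized: < 2 = O(1) per increment.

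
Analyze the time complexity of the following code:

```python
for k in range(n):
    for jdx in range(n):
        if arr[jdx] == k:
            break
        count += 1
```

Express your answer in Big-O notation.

Time complexity: O(n^2).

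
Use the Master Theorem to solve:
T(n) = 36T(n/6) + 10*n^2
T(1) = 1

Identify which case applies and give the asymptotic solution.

a=36, b=6, f(n)=10*n^2.
log_6(36) = 2, so n^(log_b(a)) = n^2.
f(n) = Theta(n^2), so Case 2 applies.
T(n) = Theta(n^2 log n).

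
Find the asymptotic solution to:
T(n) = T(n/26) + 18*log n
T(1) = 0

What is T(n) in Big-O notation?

Each of the log_26(n) levels adds O(log n). T(n) = O(log^2 n).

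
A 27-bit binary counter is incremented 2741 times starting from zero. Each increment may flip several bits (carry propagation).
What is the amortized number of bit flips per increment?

Bit i flips on every 2^i-th increment, so over 2741 increments bit i flips floor(2741/2^i) times. Summing over i: total flips < 2 * 2741. Amortized: < 2 = O(1) per increment.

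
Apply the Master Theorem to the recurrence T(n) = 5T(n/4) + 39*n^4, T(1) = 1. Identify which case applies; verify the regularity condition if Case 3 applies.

a=5, b=4, f(n)=39*n^4.
log_4(5) = 1.161 < 4.
f(n) = Omega(n^(1.161+epsilon)) for some epsilon > 0, so Case 3 is the candidate.
Regularity: a*f(n/b) = 5*39*(n/4)^4 = (5/256)*39*n^4 <= c*f(n) with c = 5/256 < 1. Satisfied.
Case 3: T(n) = Theta(n^4).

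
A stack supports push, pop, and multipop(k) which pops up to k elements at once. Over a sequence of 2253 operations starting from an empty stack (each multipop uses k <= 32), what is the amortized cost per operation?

Each element is pushed exactly once and popped at most once (whether by pop or as part of a multipop). So the total number of individual pops over the whole sequence is at most the number of pushes, which is at most 2253. Total work <= 2 * 2253, hence O(1) amortized per operation.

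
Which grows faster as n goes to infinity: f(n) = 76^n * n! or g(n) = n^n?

f(n) = 76^n * n! grows faster: by Stirling n! ~ sqrt(2 pi n)(n/e)^n, so 76^n n! / n^n ~ (76/e)^n sqrt(2 pi n) -> infinity since 76/e > 1.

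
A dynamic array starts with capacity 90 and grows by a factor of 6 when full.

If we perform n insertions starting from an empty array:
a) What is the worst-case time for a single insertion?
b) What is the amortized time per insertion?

(a) Worst-case single insertion: O(n) -- when the array is full at capacity c, the resize copies all c elements, and c can be Theta(n).
(b) Resizes happen at sizes 90, 540, 3240, ... Total copy cost for n insertions: 90 + 540 + ... = O(n) (geometric series with ratio 1/6). Amortized cost per insertion: O(n)/n = O(1).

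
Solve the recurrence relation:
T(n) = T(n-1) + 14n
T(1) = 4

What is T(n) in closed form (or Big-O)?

Unrolling: T(n) = 4 + 14*(2 + 3 + ... + n) = 4 + 14*(n(n+1)/2 - 1) = O(n^2).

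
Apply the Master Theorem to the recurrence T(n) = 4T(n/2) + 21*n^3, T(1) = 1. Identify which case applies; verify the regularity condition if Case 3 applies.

a=4, b=2, f(n)=21*n^3.
log_2(4) = 2 < 3.
f(n) = Omega(n^(2+epsilon)) for some epsilon > 0, so Case 3 is the candidate.
Regularity: a*f(n/b) = 4*21*(n/2)^3 = (4/8)*21*n^3 <= c*f(n) with c = 4/8 < 1. Satisfied.
Case 3: T(n) = Theta(n^3).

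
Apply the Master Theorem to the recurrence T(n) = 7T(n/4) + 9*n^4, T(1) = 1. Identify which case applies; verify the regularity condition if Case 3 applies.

a=7, b=4, f(n)=9*n^4.
log_4(7) = 1.404 < 4.
f(n) = Omega(n^(1.404+epsilon)) for some epsilon > 0, so Case 3 is the candidate.
Regularity: a*f(n/b) = 7*9*(n/4)^4 = (7/256)*9*n^4 <= c*f(n) with c = 7/256 < 1. Satisfied.
Case 3: T(n) = Theta(n^4).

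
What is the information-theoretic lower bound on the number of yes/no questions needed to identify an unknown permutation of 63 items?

There are 63! = 1982608315404440064116146708361898137544773690227268628106279599612729753600000000000000 permutations. Each yes/no question gives at most 1 bit, so at least ceil(log_2(1982608315404440064116146708361898137544773690227268628106279599612729753600000000000000)) = 290 questions are needed.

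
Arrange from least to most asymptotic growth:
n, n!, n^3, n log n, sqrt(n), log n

Ordered by growth rate: log n < sqrt(n) < n < n log n < n^3 < n!.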